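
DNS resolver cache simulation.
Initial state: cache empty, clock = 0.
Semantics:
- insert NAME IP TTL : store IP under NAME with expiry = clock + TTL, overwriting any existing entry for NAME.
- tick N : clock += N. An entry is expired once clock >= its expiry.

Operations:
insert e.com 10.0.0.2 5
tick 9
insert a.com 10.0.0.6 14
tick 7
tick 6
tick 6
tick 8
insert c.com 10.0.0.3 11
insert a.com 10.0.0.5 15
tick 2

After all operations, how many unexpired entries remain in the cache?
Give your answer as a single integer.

Answer: 2

Derivation:
Op 1: insert e.com -> 10.0.0.2 (expiry=0+5=5). clock=0
Op 2: tick 9 -> clock=9. purged={e.com}
Op 3: insert a.com -> 10.0.0.6 (expiry=9+14=23). clock=9
Op 4: tick 7 -> clock=16.
Op 5: tick 6 -> clock=22.
Op 6: tick 6 -> clock=28. purged={a.com}
Op 7: tick 8 -> clock=36.
Op 8: insert c.com -> 10.0.0.3 (expiry=36+11=47). clock=36
Op 9: insert a.com -> 10.0.0.5 (expiry=36+15=51). clock=36
Op 10: tick 2 -> clock=38.
Final cache (unexpired): {a.com,c.com} -> size=2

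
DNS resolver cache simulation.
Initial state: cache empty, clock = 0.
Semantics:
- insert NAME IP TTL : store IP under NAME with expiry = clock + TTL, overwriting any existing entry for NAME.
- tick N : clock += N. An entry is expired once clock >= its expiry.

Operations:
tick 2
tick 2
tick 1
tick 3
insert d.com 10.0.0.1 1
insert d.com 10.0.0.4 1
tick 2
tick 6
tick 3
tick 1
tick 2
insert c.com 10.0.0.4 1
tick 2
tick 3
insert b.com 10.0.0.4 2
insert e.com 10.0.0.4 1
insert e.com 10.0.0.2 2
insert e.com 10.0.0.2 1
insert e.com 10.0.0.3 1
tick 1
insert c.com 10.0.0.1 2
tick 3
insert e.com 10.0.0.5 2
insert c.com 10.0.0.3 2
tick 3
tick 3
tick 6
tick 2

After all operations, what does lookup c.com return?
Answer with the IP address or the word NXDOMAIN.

Answer: NXDOMAIN

Derivation:
Op 1: tick 2 -> clock=2.
Op 2: tick 2 -> clock=4.
Op 3: tick 1 -> clock=5.
Op 4: tick 3 -> clock=8.
Op 5: insert d.com -> 10.0.0.1 (expiry=8+1=9). clock=8
Op 6: insert d.com -> 10.0.0.4 (expiry=8+1=9). clock=8
Op 7: tick 2 -> clock=10. purged={d.com}
Op 8: tick 6 -> clock=16.
Op 9: tick 3 -> clock=19.
Op 10: tick 1 -> clock=20.
Op 11: tick 2 -> clock=22.
Op 12: insert c.com -> 10.0.0.4 (expiry=22+1=23). clock=22
Op 13: tick 2 -> clock=24. purged={c.com}
Op 14: tick 3 -> clock=27.
Op 15: insert b.com -> 10.0.0.4 (expiry=27+2=29). clock=27
Op 16: insert e.com -> 10.0.0.4 (expiry=27+1=28). clock=27
Op 17: insert e.com -> 10.0.0.2 (expiry=27+2=29). clock=27
Op 18: insert e.com -> 10.0.0.2 (expiry=27+1=28). clock=27
Op 19: insert e.com -> 10.0.0.3 (expiry=27+1=28). clock=27
Op 20: tick 1 -> clock=28. purged={e.com}
Op 21: insert c.com -> 10.0.0.1 (expiry=28+2=30). clock=28
Op 22: tick 3 -> clock=31. purged={b.com,c.com}
Op 23: insert e.com -> 10.0.0.5 (expiry=31+2=33). clock=31
Op 24: insert c.com -> 10.0.0.3 (expiry=31+2=33). clock=31
Op 25: tick 3 -> clock=34. purged={c.com,e.com}
Op 26: tick 3 -> clock=37.
Op 27: tick 6 -> clock=43.
Op 28: tick 2 -> clock=45.
lookup c.com: not in cache (expired or never inserted)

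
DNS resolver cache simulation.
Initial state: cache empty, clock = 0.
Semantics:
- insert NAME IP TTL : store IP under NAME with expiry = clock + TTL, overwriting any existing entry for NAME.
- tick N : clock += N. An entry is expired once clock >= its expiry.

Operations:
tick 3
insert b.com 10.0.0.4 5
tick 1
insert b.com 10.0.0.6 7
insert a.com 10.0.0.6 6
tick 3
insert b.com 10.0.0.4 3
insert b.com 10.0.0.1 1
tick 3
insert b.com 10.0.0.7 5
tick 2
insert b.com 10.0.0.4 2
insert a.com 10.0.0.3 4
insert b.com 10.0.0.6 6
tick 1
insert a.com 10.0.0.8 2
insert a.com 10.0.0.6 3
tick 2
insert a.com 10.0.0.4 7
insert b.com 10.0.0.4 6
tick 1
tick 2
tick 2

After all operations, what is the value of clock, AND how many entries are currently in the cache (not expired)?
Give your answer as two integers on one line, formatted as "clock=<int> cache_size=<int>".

Op 1: tick 3 -> clock=3.
Op 2: insert b.com -> 10.0.0.4 (expiry=3+5=8). clock=3
Op 3: tick 1 -> clock=4.
Op 4: insert b.com -> 10.0.0.6 (expiry=4+7=11). clock=4
Op 5: insert a.com -> 10.0.0.6 (expiry=4+6=10). clock=4
Op 6: tick 3 -> clock=7.
Op 7: insert b.com -> 10.0.0.4 (expiry=7+3=10). clock=7
Op 8: insert b.com -> 10.0.0.1 (expiry=7+1=8). clock=7
Op 9: tick 3 -> clock=10. purged={a.com,b.com}
Op 10: insert b.com -> 10.0.0.7 (expiry=10+5=15). clock=10
Op 11: tick 2 -> clock=12.
Op 12: insert b.com -> 10.0.0.4 (expiry=12+2=14). clock=12
Op 13: insert a.com -> 10.0.0.3 (expiry=12+4=16). clock=12
Op 14: insert b.com -> 10.0.0.6 (expiry=12+6=18). clock=12
Op 15: tick 1 -> clock=13.
Op 16: insert a.com -> 10.0.0.8 (expiry=13+2=15). clock=13
Op 17: insert a.com -> 10.0.0.6 (expiry=13+3=16). clock=13
Op 18: tick 2 -> clock=15.
Op 19: insert a.com -> 10.0.0.4 (expiry=15+7=22). clock=15
Op 20: insert b.com -> 10.0.0.4 (expiry=15+6=21). clock=15
Op 21: tick 1 -> clock=16.
Op 22: tick 2 -> clock=18.
Op 23: tick 2 -> clock=20.
Final clock = 20
Final cache (unexpired): {a.com,b.com} -> size=2

Answer: clock=20 cache_size=2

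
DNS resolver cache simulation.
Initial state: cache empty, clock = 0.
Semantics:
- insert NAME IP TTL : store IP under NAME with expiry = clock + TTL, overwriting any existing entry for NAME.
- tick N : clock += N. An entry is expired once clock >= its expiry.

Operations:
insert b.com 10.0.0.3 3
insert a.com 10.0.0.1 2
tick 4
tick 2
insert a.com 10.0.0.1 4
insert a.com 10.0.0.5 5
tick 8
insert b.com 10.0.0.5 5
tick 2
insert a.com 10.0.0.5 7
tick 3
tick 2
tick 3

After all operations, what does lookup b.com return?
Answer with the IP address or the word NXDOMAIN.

Answer: NXDOMAIN

Derivation:
Op 1: insert b.com -> 10.0.0.3 (expiry=0+3=3). clock=0
Op 2: insert a.com -> 10.0.0.1 (expiry=0+2=2). clock=0
Op 3: tick 4 -> clock=4. purged={a.com,b.com}
Op 4: tick 2 -> clock=6.
Op 5: insert a.com -> 10.0.0.1 (expiry=6+4=10). clock=6
Op 6: insert a.com -> 10.0.0.5 (expiry=6+5=11). clock=6
Op 7: tick 8 -> clock=14. purged={a.com}
Op 8: insert b.com -> 10.0.0.5 (expiry=14+5=19). clock=14
Op 9: tick 2 -> clock=16.
Op 10: insert a.com -> 10.0.0.5 (expiry=16+7=23). clock=16
Op 11: tick 3 -> clock=19. purged={b.com}
Op 12: tick 2 -> clock=21.
Op 13: tick 3 -> clock=24. purged={a.com}
lookup b.com: not in cache (expired or never inserted)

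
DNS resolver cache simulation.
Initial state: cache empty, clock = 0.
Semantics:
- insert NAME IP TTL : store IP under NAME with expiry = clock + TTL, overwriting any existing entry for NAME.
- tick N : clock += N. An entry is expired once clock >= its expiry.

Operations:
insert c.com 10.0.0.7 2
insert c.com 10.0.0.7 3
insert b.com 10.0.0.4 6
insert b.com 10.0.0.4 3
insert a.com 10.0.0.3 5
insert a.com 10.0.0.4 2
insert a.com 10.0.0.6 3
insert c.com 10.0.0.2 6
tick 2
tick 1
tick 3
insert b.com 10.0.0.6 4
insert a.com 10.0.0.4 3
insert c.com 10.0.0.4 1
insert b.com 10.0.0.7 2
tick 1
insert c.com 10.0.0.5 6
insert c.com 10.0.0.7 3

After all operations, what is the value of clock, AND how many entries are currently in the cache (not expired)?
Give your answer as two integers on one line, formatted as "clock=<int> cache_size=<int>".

Op 1: insert c.com -> 10.0.0.7 (expiry=0+2=2). clock=0
Op 2: insert c.com -> 10.0.0.7 (expiry=0+3=3). clock=0
Op 3: insert b.com -> 10.0.0.4 (expiry=0+6=6). clock=0
Op 4: insert b.com -> 10.0.0.4 (expiry=0+3=3). clock=0
Op 5: insert a.com -> 10.0.0.3 (expiry=0+5=5). clock=0
Op 6: insert a.com -> 10.0.0.4 (expiry=0+2=2). clock=0
Op 7: insert a.com -> 10.0.0.6 (expiry=0+3=3). clock=0
Op 8: insert c.com -> 10.0.0.2 (expiry=0+6=6). clock=0
Op 9: tick 2 -> clock=2.
Op 10: tick 1 -> clock=3. purged={a.com,b.com}
Op 11: tick 3 -> clock=6. purged={c.com}
Op 12: insert b.com -> 10.0.0.6 (expiry=6+4=10). clock=6
Op 13: insert a.com -> 10.0.0.4 (expiry=6+3=9). clock=6
Op 14: insert c.com -> 10.0.0.4 (expiry=6+1=7). clock=6
Op 15: insert b.com -> 10.0.0.7 (expiry=6+2=8). clock=6
Op 16: tick 1 -> clock=7. purged={c.com}
Op 17: insert c.com -> 10.0.0.5 (expiry=7+6=13). clock=7
Op 18: insert c.com -> 10.0.0.7 (expiry=7+3=10). clock=7
Final clock = 7
Final cache (unexpired): {a.com,b.com,c.com} -> size=3

Answer: clock=7 cache_size=3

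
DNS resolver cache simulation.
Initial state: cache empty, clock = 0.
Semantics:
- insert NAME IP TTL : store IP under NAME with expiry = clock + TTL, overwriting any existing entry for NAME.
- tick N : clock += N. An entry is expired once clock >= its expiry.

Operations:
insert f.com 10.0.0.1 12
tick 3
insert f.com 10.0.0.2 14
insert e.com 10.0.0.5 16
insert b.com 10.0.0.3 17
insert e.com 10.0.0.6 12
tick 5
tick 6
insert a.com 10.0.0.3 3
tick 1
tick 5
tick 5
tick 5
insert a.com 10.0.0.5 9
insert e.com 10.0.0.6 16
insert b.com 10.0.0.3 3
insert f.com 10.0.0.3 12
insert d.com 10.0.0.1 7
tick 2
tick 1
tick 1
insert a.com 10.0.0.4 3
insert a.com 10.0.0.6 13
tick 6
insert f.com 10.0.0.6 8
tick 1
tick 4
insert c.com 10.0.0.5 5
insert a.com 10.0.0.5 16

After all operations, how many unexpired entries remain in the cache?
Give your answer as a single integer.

Op 1: insert f.com -> 10.0.0.1 (expiry=0+12=12). clock=0
Op 2: tick 3 -> clock=3.
Op 3: insert f.com -> 10.0.0.2 (expiry=3+14=17). clock=3
Op 4: insert e.com -> 10.0.0.5 (expiry=3+16=19). clock=3
Op 5: insert b.com -> 10.0.0.3 (expiry=3+17=20). clock=3
Op 6: insert e.com -> 10.0.0.6 (expiry=3+12=15). clock=3
Op 7: tick 5 -> clock=8.
Op 8: tick 6 -> clock=14.
Op 9: insert a.com -> 10.0.0.3 (expiry=14+3=17). clock=14
Op 10: tick 1 -> clock=15. purged={e.com}
Op 11: tick 5 -> clock=20. purged={a.com,b.com,f.com}
Op 12: tick 5 -> clock=25.
Op 13: tick 5 -> clock=30.
Op 14: insert a.com -> 10.0.0.5 (expiry=30+9=39). clock=30
Op 15: insert e.com -> 10.0.0.6 (expiry=30+16=46). clock=30
Op 16: insert b.com -> 10.0.0.3 (expiry=30+3=33). clock=30
Op 17: insert f.com -> 10.0.0.3 (expiry=30+12=42). clock=30
Op 18: insert d.com -> 10.0.0.1 (expiry=30+7=37). clock=30
Op 19: tick 2 -> clock=32.
Op 20: tick 1 -> clock=33. purged={b.com}
Op 21: tick 1 -> clock=34.
Op 22: insert a.com -> 10.0.0.4 (expiry=34+3=37). clock=34
Op 23: insert a.com -> 10.0.0.6 (expiry=34+13=47). clock=34
Op 24: tick 6 -> clock=40. purged={d.com}
Op 25: insert f.com -> 10.0.0.6 (expiry=40+8=48). clock=40
Op 26: tick 1 -> clock=41.
Op 27: tick 4 -> clock=45.
Op 28: insert c.com -> 10.0.0.5 (expiry=45+5=50). clock=45
Op 29: insert a.com -> 10.0.0.5 (expiry=45+16=61). clock=45
Final cache (unexpired): {a.com,c.com,e.com,f.com} -> size=4

Answer: 4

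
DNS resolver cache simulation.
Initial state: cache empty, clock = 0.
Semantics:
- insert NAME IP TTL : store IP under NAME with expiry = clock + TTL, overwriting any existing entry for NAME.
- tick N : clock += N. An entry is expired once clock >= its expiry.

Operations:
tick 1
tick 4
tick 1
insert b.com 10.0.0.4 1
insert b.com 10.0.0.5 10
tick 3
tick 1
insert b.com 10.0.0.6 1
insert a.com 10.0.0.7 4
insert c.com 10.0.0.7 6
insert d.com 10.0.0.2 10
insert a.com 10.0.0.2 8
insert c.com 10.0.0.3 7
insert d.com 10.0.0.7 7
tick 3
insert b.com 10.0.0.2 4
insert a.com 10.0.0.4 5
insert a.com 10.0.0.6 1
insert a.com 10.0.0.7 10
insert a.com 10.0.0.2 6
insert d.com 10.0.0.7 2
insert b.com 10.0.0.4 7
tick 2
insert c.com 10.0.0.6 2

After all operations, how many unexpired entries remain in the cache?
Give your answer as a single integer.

Op 1: tick 1 -> clock=1.
Op 2: tick 4 -> clock=5.
Op 3: tick 1 -> clock=6.
Op 4: insert b.com -> 10.0.0.4 (expiry=6+1=7). clock=6
Op 5: insert b.com -> 10.0.0.5 (expiry=6+10=16). clock=6
Op 6: tick 3 -> clock=9.
Op 7: tick 1 -> clock=10.
Op 8: insert b.com -> 10.0.0.6 (expiry=10+1=11). clock=10
Op 9: insert a.com -> 10.0.0.7 (expiry=10+4=14). clock=10
Op 10: insert c.com -> 10.0.0.7 (expiry=10+6=16). clock=10
Op 11: insert d.com -> 10.0.0.2 (expiry=10+10=20). clock=10
Op 12: insert a.com -> 10.0.0.2 (expiry=10+8=18). clock=10
Op 13: insert c.com -> 10.0.0.3 (expiry=10+7=17). clock=10
Op 14: insert d.com -> 10.0.0.7 (expiry=10+7=17). clock=10
Op 15: tick 3 -> clock=13. purged={b.com}
Op 16: insert b.com -> 10.0.0.2 (expiry=13+4=17). clock=13
Op 17: insert a.com -> 10.0.0.4 (expiry=13+5=18). clock=13
Op 18: insert a.com -> 10.0.0.6 (expiry=13+1=14). clock=13
Op 19: insert a.com -> 10.0.0.7 (expiry=13+10=23). clock=13
Op 20: insert a.com -> 10.0.0.2 (expiry=13+6=19). clock=13
Op 21: insert d.com -> 10.0.0.7 (expiry=13+2=15). clock=13
Op 22: insert b.com -> 10.0.0.4 (expiry=13+7=20). clock=13
Op 23: tick 2 -> clock=15. purged={d.com}
Op 24: insert c.com -> 10.0.0.6 (expiry=15+2=17). clock=15
Final cache (unexpired): {a.com,b.com,c.com} -> size=3

Answer: 3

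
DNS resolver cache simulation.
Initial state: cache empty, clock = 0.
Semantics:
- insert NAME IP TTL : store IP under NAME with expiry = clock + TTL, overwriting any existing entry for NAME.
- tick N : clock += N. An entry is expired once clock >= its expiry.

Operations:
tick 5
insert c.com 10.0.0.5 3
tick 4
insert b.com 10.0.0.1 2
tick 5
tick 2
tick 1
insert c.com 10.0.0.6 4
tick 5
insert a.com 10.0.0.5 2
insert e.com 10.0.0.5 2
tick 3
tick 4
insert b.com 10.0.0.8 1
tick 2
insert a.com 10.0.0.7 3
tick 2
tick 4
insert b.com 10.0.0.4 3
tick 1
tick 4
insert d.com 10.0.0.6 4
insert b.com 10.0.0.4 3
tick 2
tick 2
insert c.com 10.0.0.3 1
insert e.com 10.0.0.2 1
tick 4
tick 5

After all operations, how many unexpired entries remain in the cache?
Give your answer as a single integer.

Op 1: tick 5 -> clock=5.
Op 2: insert c.com -> 10.0.0.5 (expiry=5+3=8). clock=5
Op 3: tick 4 -> clock=9. purged={c.com}
Op 4: insert b.com -> 10.0.0.1 (expiry=9+2=11). clock=9
Op 5: tick 5 -> clock=14. purged={b.com}
Op 6: tick 2 -> clock=16.
Op 7: tick 1 -> clock=17.
Op 8: insert c.com -> 10.0.0.6 (expiry=17+4=21). clock=17
Op 9: tick 5 -> clock=22. purged={c.com}
Op 10: insert a.com -> 10.0.0.5 (expiry=22+2=24). clock=22
Op 11: insert e.com -> 10.0.0.5 (expiry=22+2=24). clock=22
Op 12: tick 3 -> clock=25. purged={a.com,e.com}
Op 13: tick 4 -> clock=29.
Op 14: insert b.com -> 10.0.0.8 (expiry=29+1=30). clock=29
Op 15: tick 2 -> clock=31. purged={b.com}
Op 16: insert a.com -> 10.0.0.7 (expiry=31+3=34). clock=31
Op 17: tick 2 -> clock=33.
Op 18: tick 4 -> clock=37. purged={a.com}
Op 19: insert b.com -> 10.0.0.4 (expiry=37+3=40). clock=37
Op 20: tick 1 -> clock=38.
Op 21: tick 4 -> clock=42. purged={b.com}
Op 22: insert d.com -> 10.0.0.6 (expiry=42+4=46). clock=42
Op 23: insert b.com -> 10.0.0.4 (expiry=42+3=45). clock=42
Op 24: tick 2 -> clock=44.
Op 25: tick 2 -> clock=46. purged={b.com,d.com}
Op 26: insert c.com -> 10.0.0.3 (expiry=46+1=47). clock=46
Op 27: insert e.com -> 10.0.0.2 (expiry=46+1=47). clock=46
Op 28: tick 4 -> clock=50. purged={c.com,e.com}
Op 29: tick 5 -> clock=55.
Final cache (unexpired): {} -> size=0

Answer: 0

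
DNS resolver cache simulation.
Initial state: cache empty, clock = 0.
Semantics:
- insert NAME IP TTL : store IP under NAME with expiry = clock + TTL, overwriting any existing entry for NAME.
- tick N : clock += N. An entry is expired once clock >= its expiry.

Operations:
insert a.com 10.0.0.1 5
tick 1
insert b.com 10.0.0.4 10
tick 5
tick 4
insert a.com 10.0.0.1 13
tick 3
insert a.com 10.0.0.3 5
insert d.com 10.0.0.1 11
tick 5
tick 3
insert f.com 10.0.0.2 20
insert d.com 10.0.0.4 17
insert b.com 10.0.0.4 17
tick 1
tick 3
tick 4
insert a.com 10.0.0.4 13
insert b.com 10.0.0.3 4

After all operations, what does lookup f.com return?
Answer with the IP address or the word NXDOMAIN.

Op 1: insert a.com -> 10.0.0.1 (expiry=0+5=5). clock=0
Op 2: tick 1 -> clock=1.
Op 3: insert b.com -> 10.0.0.4 (expiry=1+10=11). clock=1
Op 4: tick 5 -> clock=6. purged={a.com}
Op 5: tick 4 -> clock=10.
Op 6: insert a.com -> 10.0.0.1 (expiry=10+13=23). clock=10
Op 7: tick 3 -> clock=13. purged={b.com}
Op 8: insert a.com -> 10.0.0.3 (expiry=13+5=18). clock=13
Op 9: insert d.com -> 10.0.0.1 (expiry=13+11=24). clock=13
Op 10: tick 5 -> clock=18. purged={a.com}
Op 11: tick 3 -> clock=21.
Op 12: insert f.com -> 10.0.0.2 (expiry=21+20=41). clock=21
Op 13: insert d.com -> 10.0.0.4 (expiry=21+17=38). clock=21
Op 14: insert b.com -> 10.0.0.4 (expiry=21+17=38). clock=21
Op 15: tick 1 -> clock=22.
Op 16: tick 3 -> clock=25.
Op 17: tick 4 -> clock=29.
Op 18: insert a.com -> 10.0.0.4 (expiry=29+13=42). clock=29
Op 19: insert b.com -> 10.0.0.3 (expiry=29+4=33). clock=29
lookup f.com: present, ip=10.0.0.2 expiry=41 > clock=29

Answer: 10.0.0.2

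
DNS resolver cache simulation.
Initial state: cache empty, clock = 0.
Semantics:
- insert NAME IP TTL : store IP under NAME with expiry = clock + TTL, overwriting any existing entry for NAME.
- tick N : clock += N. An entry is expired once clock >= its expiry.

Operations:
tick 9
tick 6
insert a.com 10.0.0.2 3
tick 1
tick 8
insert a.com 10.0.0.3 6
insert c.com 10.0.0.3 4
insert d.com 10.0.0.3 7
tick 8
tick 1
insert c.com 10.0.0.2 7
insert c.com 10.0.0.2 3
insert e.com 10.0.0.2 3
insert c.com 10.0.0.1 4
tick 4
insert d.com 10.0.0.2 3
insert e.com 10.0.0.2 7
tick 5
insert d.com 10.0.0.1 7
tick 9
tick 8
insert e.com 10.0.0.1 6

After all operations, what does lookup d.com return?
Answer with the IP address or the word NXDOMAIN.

Op 1: tick 9 -> clock=9.
Op 2: tick 6 -> clock=15.
Op 3: insert a.com -> 10.0.0.2 (expiry=15+3=18). clock=15
Op 4: tick 1 -> clock=16.
Op 5: tick 8 -> clock=24. purged={a.com}
Op 6: insert a.com -> 10.0.0.3 (expiry=24+6=30). clock=24
Op 7: insert c.com -> 10.0.0.3 (expiry=24+4=28). clock=24
Op 8: insert d.com -> 10.0.0.3 (expiry=24+7=31). clock=24
Op 9: tick 8 -> clock=32. purged={a.com,c.com,d.com}
Op 10: tick 1 -> clock=33.
Op 11: insert c.com -> 10.0.0.2 (expiry=33+7=40). clock=33
Op 12: insert c.com -> 10.0.0.2 (expiry=33+3=36). clock=33
Op 13: insert e.com -> 10.0.0.2 (expiry=33+3=36). clock=33
Op 14: insert c.com -> 10.0.0.1 (expiry=33+4=37). clock=33
Op 15: tick 4 -> clock=37. purged={c.com,e.com}
Op 16: insert d.com -> 10.0.0.2 (expiry=37+3=40). clock=37
Op 17: insert e.com -> 10.0.0.2 (expiry=37+7=44). clock=37
Op 18: tick 5 -> clock=42. purged={d.com}
Op 19: insert d.com -> 10.0.0.1 (expiry=42+7=49). clock=42
Op 20: tick 9 -> clock=51. purged={d.com,e.com}
Op 21: tick 8 -> clock=59.
Op 22: insert e.com -> 10.0.0.1 (expiry=59+6=65). clock=59
lookup d.com: not in cache (expired or never inserted)

Answer: NXDOMAIN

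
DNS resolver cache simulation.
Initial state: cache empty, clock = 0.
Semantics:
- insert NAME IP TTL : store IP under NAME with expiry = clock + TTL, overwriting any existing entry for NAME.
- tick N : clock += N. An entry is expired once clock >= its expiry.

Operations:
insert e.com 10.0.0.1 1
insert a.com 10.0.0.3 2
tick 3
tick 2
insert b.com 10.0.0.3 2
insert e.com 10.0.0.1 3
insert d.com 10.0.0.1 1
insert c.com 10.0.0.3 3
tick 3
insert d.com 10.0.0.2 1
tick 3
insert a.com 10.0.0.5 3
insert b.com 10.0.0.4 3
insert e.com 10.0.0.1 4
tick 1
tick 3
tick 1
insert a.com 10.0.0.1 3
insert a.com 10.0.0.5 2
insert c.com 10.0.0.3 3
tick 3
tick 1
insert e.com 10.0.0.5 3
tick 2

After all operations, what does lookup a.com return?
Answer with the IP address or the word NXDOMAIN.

Answer: NXDOMAIN

Derivation:
Op 1: insert e.com -> 10.0.0.1 (expiry=0+1=1). clock=0
Op 2: insert a.com -> 10.0.0.3 (expiry=0+2=2). clock=0
Op 3: tick 3 -> clock=3. purged={a.com,e.com}
Op 4: tick 2 -> clock=5.
Op 5: insert b.com -> 10.0.0.3 (expiry=5+2=7). clock=5
Op 6: insert e.com -> 10.0.0.1 (expiry=5+3=8). clock=5
Op 7: insert d.com -> 10.0.0.1 (expiry=5+1=6). clock=5
Op 8: insert c.com -> 10.0.0.3 (expiry=5+3=8). clock=5
Op 9: tick 3 -> clock=8. purged={b.com,c.com,d.com,e.com}
Op 10: insert d.com -> 10.0.0.2 (expiry=8+1=9). clock=8
Op 11: tick 3 -> clock=11. purged={d.com}
Op 12: insert a.com -> 10.0.0.5 (expiry=11+3=14). clock=11
Op 13: insert b.com -> 10.0.0.4 (expiry=11+3=14). clock=11
Op 14: insert e.com -> 10.0.0.1 (expiry=11+4=15). clock=11
Op 15: tick 1 -> clock=12.
Op 16: tick 3 -> clock=15. purged={a.com,b.com,e.com}
Op 17: tick 1 -> clock=16.
Op 18: insert a.com -> 10.0.0.1 (expiry=16+3=19). clock=16
Op 19: insert a.com -> 10.0.0.5 (expiry=16+2=18). clock=16
Op 20: insert c.com -> 10.0.0.3 (expiry=16+3=19). clock=16
Op 21: tick 3 -> clock=19. purged={a.com,c.com}
Op 22: tick 1 -> clock=20.
Op 23: insert e.com -> 10.0.0.5 (expiry=20+3=23). clock=20
Op 24: tick 2 -> clock=22.
lookup a.com: not in cache (expired or never inserted)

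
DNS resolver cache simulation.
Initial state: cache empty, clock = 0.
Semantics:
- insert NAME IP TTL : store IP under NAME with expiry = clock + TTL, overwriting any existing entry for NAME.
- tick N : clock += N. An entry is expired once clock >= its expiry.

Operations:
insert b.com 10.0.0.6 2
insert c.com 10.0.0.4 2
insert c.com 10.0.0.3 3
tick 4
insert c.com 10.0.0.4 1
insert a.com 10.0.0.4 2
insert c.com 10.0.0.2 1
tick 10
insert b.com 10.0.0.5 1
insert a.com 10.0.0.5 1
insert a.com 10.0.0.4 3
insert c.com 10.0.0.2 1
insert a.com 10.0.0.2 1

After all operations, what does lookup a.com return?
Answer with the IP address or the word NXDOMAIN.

Answer: 10.0.0.2

Derivation:
Op 1: insert b.com -> 10.0.0.6 (expiry=0+2=2). clock=0
Op 2: insert c.com -> 10.0.0.4 (expiry=0+2=2). clock=0
Op 3: insert c.com -> 10.0.0.3 (expiry=0+3=3). clock=0
Op 4: tick 4 -> clock=4. purged={b.com,c.com}
Op 5: insert c.com -> 10.0.0.4 (expiry=4+1=5). clock=4
Op 6: insert a.com -> 10.0.0.4 (expiry=4+2=6). clock=4
Op 7: insert c.com -> 10.0.0.2 (expiry=4+1=5). clock=4
Op 8: tick 10 -> clock=14. purged={a.com,c.com}
Op 9: insert b.com -> 10.0.0.5 (expiry=14+1=15). clock=14
Op 10: insert a.com -> 10.0.0.5 (expiry=14+1=15). clock=14
Op 11: insert a.com -> 10.0.0.4 (expiry=14+3=17). clock=14
Op 12: insert c.com -> 10.0.0.2 (expiry=14+1=15). clock=14
Op 13: insert a.com -> 10.0.0.2 (expiry=14+1=15). clock=14
lookup a.com: present, ip=10.0.0.2 expiry=15 > clock=14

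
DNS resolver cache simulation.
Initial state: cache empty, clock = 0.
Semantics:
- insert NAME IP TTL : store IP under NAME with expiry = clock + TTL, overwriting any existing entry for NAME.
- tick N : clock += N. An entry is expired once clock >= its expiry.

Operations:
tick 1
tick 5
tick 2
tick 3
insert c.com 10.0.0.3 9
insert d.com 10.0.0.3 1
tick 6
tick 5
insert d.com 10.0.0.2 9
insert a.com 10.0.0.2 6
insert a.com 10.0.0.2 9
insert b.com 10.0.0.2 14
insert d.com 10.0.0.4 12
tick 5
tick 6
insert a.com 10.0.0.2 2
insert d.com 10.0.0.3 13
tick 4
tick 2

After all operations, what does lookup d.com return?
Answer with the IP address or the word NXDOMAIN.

Op 1: tick 1 -> clock=1.
Op 2: tick 5 -> clock=6.
Op 3: tick 2 -> clock=8.
Op 4: tick 3 -> clock=11.
Op 5: insert c.com -> 10.0.0.3 (expiry=11+9=20). clock=11
Op 6: insert d.com -> 10.0.0.3 (expiry=11+1=12). clock=11
Op 7: tick 6 -> clock=17. purged={d.com}
Op 8: tick 5 -> clock=22. purged={c.com}
Op 9: insert d.com -> 10.0.0.2 (expiry=22+9=31). clock=22
Op 10: insert a.com -> 10.0.0.2 (expiry=22+6=28). clock=22
Op 11: insert a.com -> 10.0.0.2 (expiry=22+9=31). clock=22
Op 12: insert b.com -> 10.0.0.2 (expiry=22+14=36). clock=22
Op 13: insert d.com -> 10.0.0.4 (expiry=22+12=34). clock=22
Op 14: tick 5 -> clock=27.
Op 15: tick 6 -> clock=33. purged={a.com}
Op 16: insert a.com -> 10.0.0.2 (expiry=33+2=35). clock=33
Op 17: insert d.com -> 10.0.0.3 (expiry=33+13=46). clock=33
Op 18: tick 4 -> clock=37. purged={a.com,b.com}
Op 19: tick 2 -> clock=39.
lookup d.com: present, ip=10.0.0.3 expiry=46 > clock=39

Answer: 10.0.0.3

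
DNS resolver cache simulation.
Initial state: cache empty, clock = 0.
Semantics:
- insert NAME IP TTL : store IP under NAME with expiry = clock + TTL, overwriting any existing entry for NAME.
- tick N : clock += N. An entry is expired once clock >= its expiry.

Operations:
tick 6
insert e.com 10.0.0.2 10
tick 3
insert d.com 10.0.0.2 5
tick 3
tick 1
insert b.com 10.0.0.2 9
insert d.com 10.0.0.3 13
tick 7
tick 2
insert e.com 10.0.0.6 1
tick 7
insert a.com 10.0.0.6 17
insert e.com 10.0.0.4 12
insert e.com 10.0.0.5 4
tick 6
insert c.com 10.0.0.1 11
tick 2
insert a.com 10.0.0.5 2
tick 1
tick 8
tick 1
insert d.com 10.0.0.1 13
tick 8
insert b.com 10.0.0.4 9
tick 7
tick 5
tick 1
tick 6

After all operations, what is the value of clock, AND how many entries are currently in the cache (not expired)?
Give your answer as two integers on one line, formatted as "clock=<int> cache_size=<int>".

Answer: clock=74 cache_size=0

Derivation:
Op 1: tick 6 -> clock=6.
Op 2: insert e.com -> 10.0.0.2 (expiry=6+10=16). clock=6
Op 3: tick 3 -> clock=9.
Op 4: insert d.com -> 10.0.0.2 (expiry=9+5=14). clock=9
Op 5: tick 3 -> clock=12.
Op 6: tick 1 -> clock=13.
Op 7: insert b.com -> 10.0.0.2 (expiry=13+9=22). clock=13
Op 8: insert d.com -> 10.0.0.3 (expiry=13+13=26). clock=13
Op 9: tick 7 -> clock=20. purged={e.com}
Op 10: tick 2 -> clock=22. purged={b.com}
Op 11: insert e.com -> 10.0.0.6 (expiry=22+1=23). clock=22
Op 12: tick 7 -> clock=29. purged={d.com,e.com}
Op 13: insert a.com -> 10.0.0.6 (expiry=29+17=46). clock=29
Op 14: insert e.com -> 10.0.0.4 (expiry=29+12=41). clock=29
Op 15: insert e.com -> 10.0.0.5 (expiry=29+4=33). clock=29
Op 16: tick 6 -> clock=35. purged={e.com}
Op 17: insert c.com -> 10.0.0.1 (expiry=35+11=46). clock=35
Op 18: tick 2 -> clock=37.
Op 19: insert a.com -> 10.0.0.5 (expiry=37+2=39). clock=37
Op 20: tick 1 -> clock=38.
Op 21: tick 8 -> clock=46. purged={a.com,c.com}
Op 22: tick 1 -> clock=47.
Op 23: insert d.com -> 10.0.0.1 (expiry=47+13=60). clock=47
Op 24: tick 8 -> clock=55.
Op 25: insert b.com -> 10.0.0.4 (expiry=55+9=64). clock=55
Op 26: tick 7 -> clock=62. purged={d.com}
Op 27: tick 5 -> clock=67. purged={b.com}
Op 28: tick 1 -> clock=68.
Op 29: tick 6 -> clock=74.
Final clock = 74
Final cache (unexpired): {} -> size=0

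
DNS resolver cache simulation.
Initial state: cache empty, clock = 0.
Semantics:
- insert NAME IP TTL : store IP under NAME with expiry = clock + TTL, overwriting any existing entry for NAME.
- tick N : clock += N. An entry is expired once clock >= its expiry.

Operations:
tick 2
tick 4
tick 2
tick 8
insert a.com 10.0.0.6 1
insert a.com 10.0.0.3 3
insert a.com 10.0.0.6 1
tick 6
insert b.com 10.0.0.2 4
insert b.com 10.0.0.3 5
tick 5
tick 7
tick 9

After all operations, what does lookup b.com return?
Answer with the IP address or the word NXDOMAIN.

Op 1: tick 2 -> clock=2.
Op 2: tick 4 -> clock=6.
Op 3: tick 2 -> clock=8.
Op 4: tick 8 -> clock=16.
Op 5: insert a.com -> 10.0.0.6 (expiry=16+1=17). clock=16
Op 6: insert a.com -> 10.0.0.3 (expiry=16+3=19). clock=16
Op 7: insert a.com -> 10.0.0.6 (expiry=16+1=17). clock=16
Op 8: tick 6 -> clock=22. purged={a.com}
Op 9: insert b.com -> 10.0.0.2 (expiry=22+4=26). clock=22
Op 10: insert b.com -> 10.0.0.3 (expiry=22+5=27). clock=22
Op 11: tick 5 -> clock=27. purged={b.com}
Op 12: tick 7 -> clock=34.
Op 13: tick 9 -> clock=43.
lookup b.com: not in cache (expired or never inserted)

Answer: NXDOMAIN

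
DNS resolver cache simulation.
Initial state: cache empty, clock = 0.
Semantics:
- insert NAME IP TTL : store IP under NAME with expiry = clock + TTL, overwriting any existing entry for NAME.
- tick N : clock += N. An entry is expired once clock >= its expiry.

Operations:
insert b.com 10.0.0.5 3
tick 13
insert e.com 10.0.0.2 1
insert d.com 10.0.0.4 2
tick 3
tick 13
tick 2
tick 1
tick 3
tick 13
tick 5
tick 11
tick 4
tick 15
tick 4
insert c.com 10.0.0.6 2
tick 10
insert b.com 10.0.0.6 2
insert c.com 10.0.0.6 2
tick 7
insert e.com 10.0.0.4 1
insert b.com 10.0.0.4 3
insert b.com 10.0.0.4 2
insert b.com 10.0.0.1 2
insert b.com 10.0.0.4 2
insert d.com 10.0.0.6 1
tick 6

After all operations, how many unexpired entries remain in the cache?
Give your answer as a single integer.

Answer: 0

Derivation:
Op 1: insert b.com -> 10.0.0.5 (expiry=0+3=3). clock=0
Op 2: tick 13 -> clock=13. purged={b.com}
Op 3: insert e.com -> 10.0.0.2 (expiry=13+1=14). clock=13
Op 4: insert d.com -> 10.0.0.4 (expiry=13+2=15). clock=13
Op 5: tick 3 -> clock=16. purged={d.com,e.com}
Op 6: tick 13 -> clock=29.
Op 7: tick 2 -> clock=31.
Op 8: tick 1 -> clock=32.
Op 9: tick 3 -> clock=35.
Op 10: tick 13 -> clock=48.
Op 11: tick 5 -> clock=53.
Op 12: tick 11 -> clock=64.
Op 13: tick 4 -> clock=68.
Op 14: tick 15 -> clock=83.
Op 15: tick 4 -> clock=87.
Op 16: insert c.com -> 10.0.0.6 (expiry=87+2=89). clock=87
Op 17: tick 10 -> clock=97. purged={c.com}
Op 18: insert b.com -> 10.0.0.6 (expiry=97+2=99). clock=97
Op 19: insert c.com -> 10.0.0.6 (expiry=97+2=99). clock=97
Op 20: tick 7 -> clock=104. purged={b.com,c.com}
Op 21: insert e.com -> 10.0.0.4 (expiry=104+1=105). clock=104
Op 22: insert b.com -> 10.0.0.4 (expiry=104+3=107). clock=104
Op 23: insert b.com -> 10.0.0.4 (expiry=104+2=106). clock=104
Op 24: insert b.com -> 10.0.0.1 (expiry=104+2=106). clock=104
Op 25: insert b.com -> 10.0.0.4 (expiry=104+2=106). clock=104
Op 26: insert d.com -> 10.0.0.6 (expiry=104+1=105). clock=104
Op 27: tick 6 -> clock=110. purged={b.com,d.com,e.com}
Final cache (unexpired): {} -> size=0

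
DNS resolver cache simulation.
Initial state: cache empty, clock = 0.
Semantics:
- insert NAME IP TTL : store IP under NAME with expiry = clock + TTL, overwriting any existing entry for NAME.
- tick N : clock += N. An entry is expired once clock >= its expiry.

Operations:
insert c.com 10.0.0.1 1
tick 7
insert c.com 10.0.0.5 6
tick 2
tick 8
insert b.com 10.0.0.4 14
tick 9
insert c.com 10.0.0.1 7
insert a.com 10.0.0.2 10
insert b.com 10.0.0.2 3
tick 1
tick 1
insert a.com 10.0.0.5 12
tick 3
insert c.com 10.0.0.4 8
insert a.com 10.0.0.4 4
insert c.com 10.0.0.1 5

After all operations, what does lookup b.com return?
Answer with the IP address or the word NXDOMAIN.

Op 1: insert c.com -> 10.0.0.1 (expiry=0+1=1). clock=0
Op 2: tick 7 -> clock=7. purged={c.com}
Op 3: insert c.com -> 10.0.0.5 (expiry=7+6=13). clock=7
Op 4: tick 2 -> clock=9.
Op 5: tick 8 -> clock=17. purged={c.com}
Op 6: insert b.com -> 10.0.0.4 (expiry=17+14=31). clock=17
Op 7: tick 9 -> clock=26.
Op 8: insert c.com -> 10.0.0.1 (expiry=26+7=33). clock=26
Op 9: insert a.com -> 10.0.0.2 (expiry=26+10=36). clock=26
Op 10: insert b.com -> 10.0.0.2 (expiry=26+3=29). clock=26
Op 11: tick 1 -> clock=27.
Op 12: tick 1 -> clock=28.
Op 13: insert a.com -> 10.0.0.5 (expiry=28+12=40). clock=28
Op 14: tick 3 -> clock=31. purged={b.com}
Op 15: insert c.com -> 10.0.0.4 (expiry=31+8=39). clock=31
Op 16: insert a.com -> 10.0.0.4 (expiry=31+4=35). clock=31
Op 17: insert c.com -> 10.0.0.1 (expiry=31+5=36). clock=31
lookup b.com: not in cache (expired or never inserted)

Answer: NXDOMAIN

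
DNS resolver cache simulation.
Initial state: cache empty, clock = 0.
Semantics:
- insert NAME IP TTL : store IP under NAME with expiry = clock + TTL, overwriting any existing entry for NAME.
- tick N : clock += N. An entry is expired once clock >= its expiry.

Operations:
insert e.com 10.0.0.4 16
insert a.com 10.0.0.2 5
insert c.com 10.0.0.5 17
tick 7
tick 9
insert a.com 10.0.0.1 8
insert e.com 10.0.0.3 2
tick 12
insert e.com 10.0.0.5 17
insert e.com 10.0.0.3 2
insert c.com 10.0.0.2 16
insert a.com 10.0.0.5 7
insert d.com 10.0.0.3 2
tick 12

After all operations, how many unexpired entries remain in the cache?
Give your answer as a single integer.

Answer: 1

Derivation:
Op 1: insert e.com -> 10.0.0.4 (expiry=0+16=16). clock=0
Op 2: insert a.com -> 10.0.0.2 (expiry=0+5=5). clock=0
Op 3: insert c.com -> 10.0.0.5 (expiry=0+17=17). clock=0
Op 4: tick 7 -> clock=7. purged={a.com}
Op 5: tick 9 -> clock=16. purged={e.com}
Op 6: insert a.com -> 10.0.0.1 (expiry=16+8=24). clock=16
Op 7: insert e.com -> 10.0.0.3 (expiry=16+2=18). clock=16
Op 8: tick 12 -> clock=28. purged={a.com,c.com,e.com}
Op 9: insert e.com -> 10.0.0.5 (expiry=28+17=45). clock=28
Op 10: insert e.com -> 10.0.0.3 (expiry=28+2=30). clock=28
Op 11: insert c.com -> 10.0.0.2 (expiry=28+16=44). clock=28
Op 12: insert a.com -> 10.0.0.5 (expiry=28+7=35). clock=28
Op 13: insert d.com -> 10.0.0.3 (expiry=28+2=30). clock=28
Op 14: tick 12 -> clock=40. purged={a.com,d.com,e.com}
Final cache (unexpired): {c.com} -> size=1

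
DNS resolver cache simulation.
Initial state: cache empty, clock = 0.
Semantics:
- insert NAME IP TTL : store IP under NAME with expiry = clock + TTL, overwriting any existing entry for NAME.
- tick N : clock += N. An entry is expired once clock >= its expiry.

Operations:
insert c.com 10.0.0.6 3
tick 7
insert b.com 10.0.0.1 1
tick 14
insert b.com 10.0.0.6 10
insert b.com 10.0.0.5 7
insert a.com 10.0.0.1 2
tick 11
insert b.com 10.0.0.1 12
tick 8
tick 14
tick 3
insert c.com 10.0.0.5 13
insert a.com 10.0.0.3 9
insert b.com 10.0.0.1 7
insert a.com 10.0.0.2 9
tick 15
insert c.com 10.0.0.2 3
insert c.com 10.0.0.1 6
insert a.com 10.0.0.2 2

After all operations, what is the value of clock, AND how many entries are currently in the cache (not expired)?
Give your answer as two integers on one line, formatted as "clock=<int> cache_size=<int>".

Answer: clock=72 cache_size=2

Derivation:
Op 1: insert c.com -> 10.0.0.6 (expiry=0+3=3). clock=0
Op 2: tick 7 -> clock=7. purged={c.com}
Op 3: insert b.com -> 10.0.0.1 (expiry=7+1=8). clock=7
Op 4: tick 14 -> clock=21. purged={b.com}
Op 5: insert b.com -> 10.0.0.6 (expiry=21+10=31). clock=21
Op 6: insert b.com -> 10.0.0.5 (expiry=21+7=28). clock=21
Op 7: insert a.com -> 10.0.0.1 (expiry=21+2=23). clock=21
Op 8: tick 11 -> clock=32. purged={a.com,b.com}
Op 9: insert b.com -> 10.0.0.1 (expiry=32+12=44). clock=32
Op 10: tick 8 -> clock=40.
Op 11: tick 14 -> clock=54. purged={b.com}
Op 12: tick 3 -> clock=57.
Op 13: insert c.com -> 10.0.0.5 (expiry=57+13=70). clock=57
Op 14: insert a.com -> 10.0.0.3 (expiry=57+9=66). clock=57
Op 15: insert b.com -> 10.0.0.1 (expiry=57+7=64). clock=57
Op 16: insert a.com -> 10.0.0.2 (expiry=57+9=66). clock=57
Op 17: tick 15 -> clock=72. purged={a.com,b.com,c.com}
Op 18: insert c.com -> 10.0.0.2 (expiry=72+3=75). clock=72
Op 19: insert c.com -> 10.0.0.1 (expiry=72+6=78). clock=72
Op 20: insert a.com -> 10.0.0.2 (expiry=72+2=74). clock=72
Final clock = 72
Final cache (unexpired): {a.com,c.com} -> size=2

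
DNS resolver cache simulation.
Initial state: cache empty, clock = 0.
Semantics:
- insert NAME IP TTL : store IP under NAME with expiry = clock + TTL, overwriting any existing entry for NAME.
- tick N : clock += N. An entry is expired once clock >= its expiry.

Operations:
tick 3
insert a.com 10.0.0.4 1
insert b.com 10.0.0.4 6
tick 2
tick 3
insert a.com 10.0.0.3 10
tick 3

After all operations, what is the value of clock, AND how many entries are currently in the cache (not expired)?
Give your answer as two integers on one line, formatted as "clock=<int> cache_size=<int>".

Answer: clock=11 cache_size=1

Derivation:
Op 1: tick 3 -> clock=3.
Op 2: insert a.com -> 10.0.0.4 (expiry=3+1=4). clock=3
Op 3: insert b.com -> 10.0.0.4 (expiry=3+6=9). clock=3
Op 4: tick 2 -> clock=5. purged={a.com}
Op 5: tick 3 -> clock=8.
Op 6: insert a.com -> 10.0.0.3 (expiry=8+10=18). clock=8
Op 7: tick 3 -> clock=11. purged={b.com}
Final clock = 11
Final cache (unexpired): {a.com} -> size=1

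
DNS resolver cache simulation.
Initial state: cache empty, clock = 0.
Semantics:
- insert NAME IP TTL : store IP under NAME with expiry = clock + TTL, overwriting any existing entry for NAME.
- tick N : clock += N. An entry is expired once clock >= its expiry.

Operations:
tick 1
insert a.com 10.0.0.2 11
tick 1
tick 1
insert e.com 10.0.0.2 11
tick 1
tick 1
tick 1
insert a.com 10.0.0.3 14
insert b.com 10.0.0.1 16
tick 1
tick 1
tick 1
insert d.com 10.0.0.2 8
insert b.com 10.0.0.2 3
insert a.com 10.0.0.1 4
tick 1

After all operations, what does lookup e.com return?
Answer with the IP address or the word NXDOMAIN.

Answer: 10.0.0.2

Derivation:
Op 1: tick 1 -> clock=1.
Op 2: insert a.com -> 10.0.0.2 (expiry=1+11=12). clock=1
Op 3: tick 1 -> clock=2.
Op 4: tick 1 -> clock=3.
Op 5: insert e.com -> 10.0.0.2 (expiry=3+11=14). clock=3
Op 6: tick 1 -> clock=4.
Op 7: tick 1 -> clock=5.
Op 8: tick 1 -> clock=6.
Op 9: insert a.com -> 10.0.0.3 (expiry=6+14=20). clock=6
Op 10: insert b.com -> 10.0.0.1 (expiry=6+16=22). clock=6
Op 11: tick 1 -> clock=7.
Op 12: tick 1 -> clock=8.
Op 13: tick 1 -> clock=9.
Op 14: insert d.com -> 10.0.0.2 (expiry=9+8=17). clock=9
Op 15: insert b.com -> 10.0.0.2 (expiry=9+3=12). clock=9
Op 16: insert a.com -> 10.0.0.1 (expiry=9+4=13). clock=9
Op 17: tick 1 -> clock=10.
lookup e.com: present, ip=10.0.0.2 expiry=14 > clock=10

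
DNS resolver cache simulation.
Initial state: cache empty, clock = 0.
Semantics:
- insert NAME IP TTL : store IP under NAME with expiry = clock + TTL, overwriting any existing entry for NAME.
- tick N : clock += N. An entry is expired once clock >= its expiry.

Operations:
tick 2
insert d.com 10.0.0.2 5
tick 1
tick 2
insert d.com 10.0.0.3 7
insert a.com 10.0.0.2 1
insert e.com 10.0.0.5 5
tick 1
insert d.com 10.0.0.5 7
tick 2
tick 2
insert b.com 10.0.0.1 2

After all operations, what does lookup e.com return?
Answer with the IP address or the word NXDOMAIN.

Answer: NXDOMAIN

Derivation:
Op 1: tick 2 -> clock=2.
Op 2: insert d.com -> 10.0.0.2 (expiry=2+5=7). clock=2
Op 3: tick 1 -> clock=3.
Op 4: tick 2 -> clock=5.
Op 5: insert d.com -> 10.0.0.3 (expiry=5+7=12). clock=5
Op 6: insert a.com -> 10.0.0.2 (expiry=5+1=6). clock=5
Op 7: insert e.com -> 10.0.0.5 (expiry=5+5=10). clock=5
Op 8: tick 1 -> clock=6. purged={a.com}
Op 9: insert d.com -> 10.0.0.5 (expiry=6+7=13). clock=6
Op 10: tick 2 -> clock=8.
Op 11: tick 2 -> clock=10. purged={e.com}
Op 12: insert b.com -> 10.0.0.1 (expiry=10+2=12). clock=10
lookup e.com: not in cache (expired or never inserted)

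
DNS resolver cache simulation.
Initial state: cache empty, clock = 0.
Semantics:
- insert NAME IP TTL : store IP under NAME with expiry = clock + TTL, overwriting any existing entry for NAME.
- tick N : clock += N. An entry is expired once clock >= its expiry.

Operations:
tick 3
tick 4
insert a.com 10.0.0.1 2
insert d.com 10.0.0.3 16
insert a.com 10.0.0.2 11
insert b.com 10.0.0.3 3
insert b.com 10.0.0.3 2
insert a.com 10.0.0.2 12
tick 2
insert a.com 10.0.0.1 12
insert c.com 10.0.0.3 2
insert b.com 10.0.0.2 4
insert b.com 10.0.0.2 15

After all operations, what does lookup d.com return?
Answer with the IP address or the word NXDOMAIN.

Op 1: tick 3 -> clock=3.
Op 2: tick 4 -> clock=7.
Op 3: insert a.com -> 10.0.0.1 (expiry=7+2=9). clock=7
Op 4: insert d.com -> 10.0.0.3 (expiry=7+16=23). clock=7
Op 5: insert a.com -> 10.0.0.2 (expiry=7+11=18). clock=7
Op 6: insert b.com -> 10.0.0.3 (expiry=7+3=10). clock=7
Op 7: insert b.com -> 10.0.0.3 (expiry=7+2=9). clock=7
Op 8: insert a.com -> 10.0.0.2 (expiry=7+12=19). clock=7
Op 9: tick 2 -> clock=9. purged={b.com}
Op 10: insert a.com -> 10.0.0.1 (expiry=9+12=21). clock=9
Op 11: insert c.com -> 10.0.0.3 (expiry=9+2=11). clock=9
Op 12: insert b.com -> 10.0.0.2 (expiry=9+4=13). clock=9
Op 13: insert b.com -> 10.0.0.2 (expiry=9+15=24). clock=9
lookup d.com: present, ip=10.0.0.3 expiry=23 > clock=9

Answer: 10.0.0.3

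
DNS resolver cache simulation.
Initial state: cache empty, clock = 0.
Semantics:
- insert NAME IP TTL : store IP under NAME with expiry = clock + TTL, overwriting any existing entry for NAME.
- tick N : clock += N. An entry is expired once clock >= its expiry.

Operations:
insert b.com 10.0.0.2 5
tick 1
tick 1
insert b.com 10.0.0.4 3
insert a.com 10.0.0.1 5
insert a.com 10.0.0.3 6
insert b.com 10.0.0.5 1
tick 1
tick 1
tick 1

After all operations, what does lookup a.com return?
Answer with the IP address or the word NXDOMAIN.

Op 1: insert b.com -> 10.0.0.2 (expiry=0+5=5). clock=0
Op 2: tick 1 -> clock=1.
Op 3: tick 1 -> clock=2.
Op 4: insert b.com -> 10.0.0.4 (expiry=2+3=5). clock=2
Op 5: insert a.com -> 10.0.0.1 (expiry=2+5=7). clock=2
Op 6: insert a.com -> 10.0.0.3 (expiry=2+6=8). clock=2
Op 7: insert b.com -> 10.0.0.5 (expiry=2+1=3). clock=2
Op 8: tick 1 -> clock=3. purged={b.com}
Op 9: tick 1 -> clock=4.
Op 10: tick 1 -> clock=5.
lookup a.com: present, ip=10.0.0.3 expiry=8 > clock=5

Answer: 10.0.0.3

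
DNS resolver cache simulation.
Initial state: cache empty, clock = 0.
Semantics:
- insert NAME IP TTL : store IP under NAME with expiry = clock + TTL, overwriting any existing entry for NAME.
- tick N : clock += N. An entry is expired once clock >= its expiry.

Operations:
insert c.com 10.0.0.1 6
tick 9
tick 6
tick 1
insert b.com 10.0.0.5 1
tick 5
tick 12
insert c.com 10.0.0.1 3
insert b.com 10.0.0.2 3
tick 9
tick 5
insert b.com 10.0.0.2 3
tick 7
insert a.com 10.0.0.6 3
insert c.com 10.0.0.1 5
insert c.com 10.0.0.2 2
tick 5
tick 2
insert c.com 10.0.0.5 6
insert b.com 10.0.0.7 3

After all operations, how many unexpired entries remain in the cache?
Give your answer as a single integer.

Answer: 2

Derivation:
Op 1: insert c.com -> 10.0.0.1 (expiry=0+6=6). clock=0
Op 2: tick 9 -> clock=9. purged={c.com}
Op 3: tick 6 -> clock=15.
Op 4: tick 1 -> clock=16.
Op 5: insert b.com -> 10.0.0.5 (expiry=16+1=17). clock=16
Op 6: tick 5 -> clock=21. purged={b.com}
Op 7: tick 12 -> clock=33.
Op 8: insert c.com -> 10.0.0.1 (expiry=33+3=36). clock=33
Op 9: insert b.com -> 10.0.0.2 (expiry=33+3=36). clock=33
Op 10: tick 9 -> clock=42. purged={b.com,c.com}
Op 11: tick 5 -> clock=47.
Op 12: insert b.com -> 10.0.0.2 (expiry=47+3=50). clock=47
Op 13: tick 7 -> clock=54. purged={b.com}
Op 14: insert a.com -> 10.0.0.6 (expiry=54+3=57). clock=54
Op 15: insert c.com -> 10.0.0.1 (expiry=54+5=59). clock=54
Op 16: insert c.com -> 10.0.0.2 (expiry=54+2=56). clock=54
Op 17: tick 5 -> clock=59. purged={a.com,c.com}
Op 18: tick 2 -> clock=61.
Op 19: insert c.com -> 10.0.0.5 (expiry=61+6=67). clock=61
Op 20: insert b.com -> 10.0.0.7 (expiry=61+3=64). clock=61
Final cache (unexpired): {b.com,c.com} -> size=2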